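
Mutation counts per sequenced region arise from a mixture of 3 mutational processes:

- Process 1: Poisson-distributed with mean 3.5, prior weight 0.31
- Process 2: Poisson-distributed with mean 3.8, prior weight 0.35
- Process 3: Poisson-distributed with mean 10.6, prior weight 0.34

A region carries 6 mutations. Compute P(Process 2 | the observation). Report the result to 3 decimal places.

Posterior ∝ prior × likelihood, so P(k | x) ∝ P(Z=k) f_k(x); normalise over all components.
Component likelihoods at x = 6 mutations:
  p_1 = 0.0770983
  p_2 = 0.0935513
  p_3 = 0.0490887
Weight by the priors:
  P(Z=1)·p_1 = 0.31 × 0.0770983 = 0.0239005
  P(Z=2)·p_2 = 0.35 × 0.0935513 = 0.032743
  P(Z=3)·p_3 = 0.34 × 0.0490887 = 0.0166901
Normaliser: 0.0239005 + 0.032743 + 0.0166901 = 0.0733336
So the posterior for Process 2 is 0.032743 / 0.0733336 ≈ 0.446.

0.446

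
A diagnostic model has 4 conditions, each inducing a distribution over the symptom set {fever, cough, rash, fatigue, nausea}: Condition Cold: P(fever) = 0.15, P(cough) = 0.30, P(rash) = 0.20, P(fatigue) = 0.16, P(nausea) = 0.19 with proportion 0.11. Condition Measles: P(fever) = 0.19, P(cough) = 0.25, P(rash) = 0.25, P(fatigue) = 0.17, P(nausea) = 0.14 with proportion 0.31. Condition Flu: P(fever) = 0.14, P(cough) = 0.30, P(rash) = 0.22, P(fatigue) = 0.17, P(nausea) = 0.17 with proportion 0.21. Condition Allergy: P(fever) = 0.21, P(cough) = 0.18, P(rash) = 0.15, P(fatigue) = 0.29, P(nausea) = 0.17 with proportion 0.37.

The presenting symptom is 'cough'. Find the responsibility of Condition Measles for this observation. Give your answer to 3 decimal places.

By Bayes' theorem, P(k | x) = π_k f_k(x) / Σ_j π_j f_j(x).
Component likelihoods at x = 'cough':
  p_Cold = P(cough | comp) = 0.30
  p_Measles = P(cough | comp) = 0.25
  p_Flu = P(cough | comp) = 0.30
  p_Allergy = P(cough | comp) = 0.18
Weight by the priors:
  π_Cold·p_Cold = 0.11 × 0.3 = 0.033
  π_Measles·p_Measles = 0.31 × 0.25 = 0.0775
  π_Flu·p_Flu = 0.21 × 0.3 = 0.063
  π_Allergy·p_Allergy = 0.37 × 0.18 = 0.0666
Sum: 0.033 + 0.0775 + 0.063 + 0.0666 = 0.2401
Responsibility of Condition Measles: 0.0775 / 0.2401 ≈ 0.323

0.323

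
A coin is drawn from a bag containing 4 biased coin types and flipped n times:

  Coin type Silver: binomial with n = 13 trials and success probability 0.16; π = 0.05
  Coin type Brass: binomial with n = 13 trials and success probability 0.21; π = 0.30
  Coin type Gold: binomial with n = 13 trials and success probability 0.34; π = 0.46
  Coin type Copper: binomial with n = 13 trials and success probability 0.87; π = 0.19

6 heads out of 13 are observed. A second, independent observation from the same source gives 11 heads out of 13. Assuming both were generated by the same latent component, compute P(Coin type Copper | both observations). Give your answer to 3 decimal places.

0.614

Posterior ∝ prior × likelihood, so P(k | x) ∝ π_k f_k(x); normalise over all components.
Since both observations come from the same component, the likelihood for component k is f_k(x₁)·f_k(x₂).
  L_Silver = [0.00849556] × [9.68218e-08] = 8.22555e-10
  L_Brass = [0.0282633] × [1.70514e-06] = 4.8193e-08
  L_Gold = [0.14461] × [0.000238479] = 3.44865e-05
  L_Copper = [0.000466913] × [0.2849] = 0.000133024
Prior × likelihood for each component:
  π_Silver·L_Silver = 0.05 × 8.22555e-10 = 4.11278e-11
  π_Brass·L_Brass = 0.30 × 4.8193e-08 = 1.44579e-08
  π_Gold·L_Gold = 0.46 × 3.44865e-05 = 1.58638e-05
  π_Copper·L_Copper = 0.19 × 0.000133024 = 2.52745e-05
Sum: 4.11278e-11 + 1.44579e-08 + 1.58638e-05 + 2.52745e-05 = 4.11528e-05
So the posterior for Coin type Copper is 2.52745e-05 / 4.11528e-05 ≈ 0.614.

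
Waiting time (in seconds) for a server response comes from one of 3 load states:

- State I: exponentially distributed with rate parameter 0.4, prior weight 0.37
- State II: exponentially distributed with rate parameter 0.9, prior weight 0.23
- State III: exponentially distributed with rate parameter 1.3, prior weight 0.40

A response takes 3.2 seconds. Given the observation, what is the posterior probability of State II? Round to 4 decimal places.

By Bayes' theorem, P(k | x) = w_k f_k(x) / Σ_j w_j f_j(x).
Component likelihoods at x = 3.2 seconds:
  L_I = 0.111215
  L_II = 0.0505213
  L_III = 0.0202898
Prior × likelihood for each component:
  w_I·L_I = 0.37 × 0.111215 = 0.0411495
  w_II·L_II = 0.23 × 0.0505213 = 0.0116199
  w_III·L_III = 0.40 × 0.0202898 = 0.00811593
Normaliser: 0.0411495 + 0.0116199 + 0.00811593 = 0.0608853
P(State II | x) ≈ 0.1908

0.1908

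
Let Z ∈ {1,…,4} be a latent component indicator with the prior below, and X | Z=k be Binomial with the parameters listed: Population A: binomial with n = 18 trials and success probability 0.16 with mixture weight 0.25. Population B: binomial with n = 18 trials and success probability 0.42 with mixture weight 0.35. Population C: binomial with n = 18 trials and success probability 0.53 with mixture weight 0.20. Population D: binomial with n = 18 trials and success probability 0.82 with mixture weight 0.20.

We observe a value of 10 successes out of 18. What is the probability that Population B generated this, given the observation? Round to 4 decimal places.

0.4698

Posterior ∝ prior × likelihood, so P(k | x) ∝ π_k f_k(x); normalise over all components.
Binomial probabilities:
  p_A = 0.000119259
  p_B = 0.0957137
  p_C = 0.182221
  p_D = 0.0066279
Unnormalised posteriors:
  π_A·p_A = 0.25 × 0.000119259 = 2.98148e-05
  π_B·p_B = 0.35 × 0.0957137 = 0.0334998
  π_C·p_C = 0.20 × 0.182221 = 0.0364443
  π_D·p_D = 0.20 × 0.0066279 = 0.00132558
Marginal: 2.98148e-05 + 0.0334998 + 0.0364443 + 0.00132558 = 0.0712995
So the posterior for Population B is 0.0334998 / 0.0712995 ≈ 0.4698.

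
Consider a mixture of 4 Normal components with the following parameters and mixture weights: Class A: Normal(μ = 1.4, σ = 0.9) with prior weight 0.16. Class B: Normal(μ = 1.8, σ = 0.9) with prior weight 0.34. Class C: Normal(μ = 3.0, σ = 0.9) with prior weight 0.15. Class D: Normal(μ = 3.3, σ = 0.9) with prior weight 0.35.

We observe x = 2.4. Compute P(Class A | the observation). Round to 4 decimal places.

0.1249

By Bayes' theorem, P(k | x) = π_k f_k(x) / Σ_j π_j f_j(x).
Component likelihoods at x = 2.4:
  p_A = (1/(0.9·√(2π)))·exp(−(2.4−1.4)²/(2·0.9²)) = 0.443269·exp(-0.61728) = 0.239103
  p_B = (1/(0.9·√(2π)))·exp(−(2.4−1.8)²/(2·0.9²)) = 0.443269·exp(-0.22222) = 0.354942
  p_C = (1/(0.9·√(2π)))·exp(−(2.4−3.0)²/(2·0.9²)) = 0.443269·exp(-0.22222) = 0.354942
  p_D = (1/(0.9·√(2π)))·exp(−(2.4−3.3)²/(2·0.9²)) = 0.443269·exp(-0.50000) = 0.268856
Multiply by the mixture weights:
  π_A·p_A = 0.16 × 0.239103 = 0.0382564
  π_B·p_B = 0.34 × 0.354942 = 0.12068
  π_C·p_C = 0.15 × 0.354942 = 0.0532413
  π_D·p_D = 0.35 × 0.268856 = 0.0940997
Evidence: 0.0382564 + 0.12068 + 0.0532413 + 0.0940997 = 0.306278
Responsibility of Class A: 0.0382564 / 0.306278 ≈ 0.1249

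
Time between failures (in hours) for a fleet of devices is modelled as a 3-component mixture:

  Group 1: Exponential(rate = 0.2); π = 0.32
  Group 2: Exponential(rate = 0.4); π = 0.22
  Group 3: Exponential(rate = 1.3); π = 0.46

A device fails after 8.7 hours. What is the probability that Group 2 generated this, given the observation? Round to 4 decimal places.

Posterior ∝ prior × likelihood, so P(k | x) ∝ π_k f_k(x); normalise over all components.
Component likelihoods at x = 8.7 hours:
  L_1 = 0.2·e^(−0.2·8.7) = 0.2·e^(−1.7400) = 0.0351041
  L_2 = 0.4·e^(−0.4·8.7) = 0.4·e^(−3.4800) = 0.012323
  L_3 = 1.3·e^(−1.3·8.7) = 1.3·e^(−11.3100) = 1.59248e-05
Weight by the priors:
  π_1·L_1 = 0.32 × 0.0351041 = 0.0112333
  π_2·L_2 = 0.22 × 0.012323 = 0.00271105
  π_3·L_3 = 0.46 × 1.59248e-05 = 7.32539e-06
Sum: 0.0112333 + 0.00271105 + 7.32539e-06 = 0.0139517
So the posterior for Group 2 is 0.00271105 / 0.0139517 ≈ 0.1943.

0.1943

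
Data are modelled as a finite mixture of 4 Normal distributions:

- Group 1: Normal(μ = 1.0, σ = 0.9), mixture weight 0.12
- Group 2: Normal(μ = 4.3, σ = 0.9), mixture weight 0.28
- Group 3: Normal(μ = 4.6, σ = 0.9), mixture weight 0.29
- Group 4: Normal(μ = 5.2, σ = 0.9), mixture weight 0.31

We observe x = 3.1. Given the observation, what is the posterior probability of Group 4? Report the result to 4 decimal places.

P(component k | x) = P(Z=k)·f_k(x) / marginal(x), where marginal(x) = Σ_j P(Z=j)·f_j(x).
Evaluate each component's likelihood at the observed value:
  p_1 = (1/(0.9·√(2π)))·exp(−(3.1−1.0)²/(2·0.9²)) = 0.443269·exp(-2.72222) = 0.0291354
  p_2 = (1/(0.9·√(2π)))·exp(−(3.1−4.3)²/(2·0.9²)) = 0.443269·exp(-0.88889) = 0.182233
  p_3 = (1/(0.9·√(2π)))·exp(−(3.1−4.6)²/(2·0.9²)) = 0.443269·exp(-1.38889) = 0.11053
  p_4 = (1/(0.9·√(2π)))·exp(−(3.1−5.2)²/(2·0.9²)) = 0.443269·exp(-2.72222) = 0.0291354
Weight by the priors:
  P(Z=1)·p_1 = 0.12 × 0.0291354 = 0.00349625
  P(Z=2)·p_2 = 0.28 × 0.182233 = 0.0510254
  P(Z=3)·p_3 = 0.29 × 0.11053 = 0.0320537
  P(Z=4)·p_4 = 0.31 × 0.0291354 = 0.00903198
Sum: 0.00349625 + 0.0510254 + 0.0320537 + 0.00903198 = 0.0956073
P(Group 4 | data) = 0.00903198 / 0.0956073 ≈ 0.0945

0.0945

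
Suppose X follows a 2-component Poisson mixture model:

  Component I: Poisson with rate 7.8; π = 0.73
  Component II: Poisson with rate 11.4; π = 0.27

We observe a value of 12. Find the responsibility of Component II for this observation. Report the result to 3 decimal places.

0.490

By Bayes' theorem, P(k | x) = P(Z=k) f_k(x) / Σ_j P(Z=j) f_j(x).
Poisson probabilities:
  f_I = 0.0433812
  f_II = 0.112607
Multiply by the mixture weights:
  P(Z=I)·f_I = 0.73 × 0.0433812 = 0.0316683
  P(Z=II)·f_II = 0.27 × 0.112607 = 0.0304038
Sum: 0.0316683 + 0.0304038 = 0.0620721
P(Component II | x) ≈ 0.490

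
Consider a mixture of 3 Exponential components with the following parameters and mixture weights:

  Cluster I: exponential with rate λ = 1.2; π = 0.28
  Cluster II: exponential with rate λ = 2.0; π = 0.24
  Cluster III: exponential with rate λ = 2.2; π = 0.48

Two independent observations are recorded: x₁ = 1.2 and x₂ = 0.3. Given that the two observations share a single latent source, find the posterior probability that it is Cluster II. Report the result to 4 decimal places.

0.2388

The responsibility of component k is w_k f_k(x) divided by Σ_j w_j f_j(x).
Since both observations come from the same component, the likelihood for component k is f_k(x₁)·f_k(x₂).
  f_I = [1.2·e^(−1.2·1.2) = 1.2·e^(−1.4400) = 0.284313] × [0.837212] = 0.23803
  f_II = [2.0·e^(−2.0·1.2) = 2.0·e^(−2.4000) = 0.181436] × [1.09762] = 0.199148
  f_III = [2.2·e^(−2.2·1.2) = 2.2·e^(−2.6400) = 0.156995] × [1.13707] = 0.178515
Weight by the priors:
  w_I·f_I = 0.28 × 0.23803 = 0.0666485
  w_II·f_II = 0.24 × 0.199148 = 0.0477956
  w_III·f_III = 0.48 × 0.178515 = 0.085687
Sum: 0.0666485 + 0.0477956 + 0.085687 = 0.200131
P(Cluster II | x₁, x₂) ≈ 0.2388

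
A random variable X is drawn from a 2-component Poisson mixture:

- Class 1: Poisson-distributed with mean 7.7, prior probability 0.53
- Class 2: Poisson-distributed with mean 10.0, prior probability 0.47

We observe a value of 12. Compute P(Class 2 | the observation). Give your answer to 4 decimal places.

The responsibility of component k is P(Z=k) f_k(x) divided by Σ_j P(Z=j) f_j(x).
Evaluate each component's likelihood at the observed value:
  f_1 = e^(−7.7)·7.7^12/12! = 0.0410662
  f_2 = e^(−10.0)·10.0^12/12! = 0.0947803
Multiply by the mixture weights:
  P(Z=1)·f_1 = 0.53 × 0.0410662 = 0.0217651
  P(Z=2)·f_2 = 0.47 × 0.0947803 = 0.0445468
Denominator: 0.0217651 + 0.0445468 = 0.0663118
Responsibility of Class 2: 0.0445468 / 0.0663118 ≈ 0.6718

0.6718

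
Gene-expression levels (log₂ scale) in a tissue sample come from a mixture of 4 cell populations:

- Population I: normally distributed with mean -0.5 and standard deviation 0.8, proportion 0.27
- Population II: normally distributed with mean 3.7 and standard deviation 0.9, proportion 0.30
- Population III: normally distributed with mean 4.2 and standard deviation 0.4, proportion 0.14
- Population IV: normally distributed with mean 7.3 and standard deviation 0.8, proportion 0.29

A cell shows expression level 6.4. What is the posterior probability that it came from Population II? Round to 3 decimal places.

Apply Bayes' rule: the posterior for each component is proportional to its prior times its likelihood at x.
Normal densities:
  f_I = (1/(0.8·√(2π)))·exp(−(6.4−-0.5)²/(2·0.8²)) = 0.498678·exp(-37.19531) = 3.50027e-17
  f_II = (1/(0.9·√(2π)))·exp(−(6.4−3.7)²/(2·0.9²)) = 0.443269·exp(-4.50000) = 0.00492428
  f_III = (1/(0.4·√(2π)))·exp(−(6.4−4.2)²/(2·0.4²)) = 0.997356·exp(-15.12500) = 2.69244e-07
  f_IV = (1/(0.8·√(2π)))·exp(−(6.4−7.3)²/(2·0.8²)) = 0.498678·exp(-0.63281) = 0.264846
Multiply by the mixture weights:
  P(Z=I)·f_I = 0.27 × 3.50027e-17 = 9.45072e-18
  P(Z=II)·f_II = 0.30 × 0.00492428 = 0.00147728
  P(Z=III)·f_III = 0.14 × 2.69244e-07 = 3.76942e-08
  P(Z=IV)·f_IV = 0.29 × 0.264846 = 0.0768053
Normaliser: 9.45072e-18 + 0.00147728 + 3.76942e-08 + 0.0768053 = 0.0782826
So the posterior for Population II is 0.00147728 / 0.0782826 ≈ 0.019.

0.019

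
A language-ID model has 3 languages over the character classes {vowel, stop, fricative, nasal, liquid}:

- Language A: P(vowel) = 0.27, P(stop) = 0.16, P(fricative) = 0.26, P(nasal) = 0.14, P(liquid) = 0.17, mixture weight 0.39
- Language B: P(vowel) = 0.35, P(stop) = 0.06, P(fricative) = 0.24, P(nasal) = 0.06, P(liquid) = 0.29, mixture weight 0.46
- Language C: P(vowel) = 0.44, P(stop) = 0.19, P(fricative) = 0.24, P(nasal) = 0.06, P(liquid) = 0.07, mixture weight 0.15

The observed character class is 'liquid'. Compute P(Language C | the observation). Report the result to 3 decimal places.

P(component k | x) = π_k·f_k(x) / marginal(x), where marginal(x) = Σ_j π_j·f_j(x).
Categorical probabilities:
  p_A = 0.17
  p_B = 0.29
  p_C = 0.07
Weight by the priors:
  π_A·p_A = 0.39 × 0.17 = 0.0663
  π_B·p_B = 0.46 × 0.29 = 0.1334
  π_C·p_C = 0.15 × 0.07 = 0.0105
Sum: 0.0663 + 0.1334 + 0.0105 = 0.2102
P(Language C | data) = 0.0105 / 0.2102 ≈ 0.050

0.050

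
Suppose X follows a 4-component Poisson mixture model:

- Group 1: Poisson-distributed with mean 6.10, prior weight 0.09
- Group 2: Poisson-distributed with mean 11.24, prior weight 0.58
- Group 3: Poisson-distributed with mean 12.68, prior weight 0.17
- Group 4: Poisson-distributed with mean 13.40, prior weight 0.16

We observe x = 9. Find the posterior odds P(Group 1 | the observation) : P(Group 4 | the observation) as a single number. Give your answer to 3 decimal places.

0.699

The posterior odds equal the prior odds times the likelihood ratio: (π_i/π_j)·(f_i(x)/f_j(x)).
Poisson probabilities:
  p_1 = 0.0722785
  p_2 = 0.103673
  p_3 = 0.0726869
  p_4 = 0.0581613
Odds = (0.09/0.16) × (0.0722785/0.0581613) = 0.5625 × 1.24273 ≈ 0.699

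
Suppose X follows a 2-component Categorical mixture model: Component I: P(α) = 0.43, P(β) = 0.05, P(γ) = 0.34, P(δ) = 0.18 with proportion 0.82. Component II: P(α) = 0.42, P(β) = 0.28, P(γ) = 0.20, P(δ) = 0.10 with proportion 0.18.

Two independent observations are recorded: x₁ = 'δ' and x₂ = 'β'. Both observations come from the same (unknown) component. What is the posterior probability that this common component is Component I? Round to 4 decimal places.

0.5942

By Bayes' theorem, P(k | x) = π_k f_k(x) / Σ_j π_j f_j(x).
Since both observations come from the same component, the likelihood for component k is f_k(x₁)·f_k(x₂).
  f_I = [P(δ | comp) = 0.18] × [0.05] = 0.009
  f_II = [P(δ | comp) = 0.10] × [0.28] = 0.028
Unnormalised posteriors:
  π_I·f_I = 0.82 × 0.009 = 0.00738
  π_II·f_II = 0.18 × 0.028 = 0.00504
Marginal: 0.00738 + 0.00504 = 0.01242
So the posterior for Component I is 0.00738 / 0.01242 ≈ 0.5942.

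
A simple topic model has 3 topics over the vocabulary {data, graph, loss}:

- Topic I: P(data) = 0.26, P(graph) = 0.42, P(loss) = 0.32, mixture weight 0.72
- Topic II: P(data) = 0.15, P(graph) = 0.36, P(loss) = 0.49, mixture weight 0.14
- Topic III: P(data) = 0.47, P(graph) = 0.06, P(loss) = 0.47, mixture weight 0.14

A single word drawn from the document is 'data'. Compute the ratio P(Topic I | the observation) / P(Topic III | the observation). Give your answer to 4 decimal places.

2.8450

Since P(k|x) ∝ P(Z=k) f_k(x), the posterior odds are P(Z=i) f_i(x) / (P(Z=j) f_j(x)).
Component likelihoods at x = 'data':
  L_I = 0.26
  L_II = 0.15
  L_III = 0.47
Posterior odds = (P(Z=I)·L_I) / (P(Z=III)·L_III) = (0.72·0.26) / (0.14·0.47) = 0.1872 / 0.0658 ≈ 2.8450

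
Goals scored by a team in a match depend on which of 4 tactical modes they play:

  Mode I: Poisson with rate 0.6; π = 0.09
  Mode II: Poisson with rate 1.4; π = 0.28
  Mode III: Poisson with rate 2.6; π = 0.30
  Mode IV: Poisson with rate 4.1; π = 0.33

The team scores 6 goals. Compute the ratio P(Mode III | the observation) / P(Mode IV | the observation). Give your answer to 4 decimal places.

0.2650

Posterior odds = (π_i f_i(x)) / (π_j f_j(x)); the normalising sum cancels.
Poisson probabilities:
  p_I = e^(−0.6)·0.6^6/6! = 3.5563e-05
  p_II = e^(−1.4)·1.4^6/6! = 0.00257883
  p_III = e^(−2.6)·2.6^6/6! = 0.0318671
  p_IV = e^(−4.1)·4.1^6/6! = 0.109336
Posterior odds = (π_III·p_III) / (π_IV·p_IV) = (0.30·0.0318671) / (0.33·0.109336) = 0.00956012 / 0.0360809 ≈ 0.2650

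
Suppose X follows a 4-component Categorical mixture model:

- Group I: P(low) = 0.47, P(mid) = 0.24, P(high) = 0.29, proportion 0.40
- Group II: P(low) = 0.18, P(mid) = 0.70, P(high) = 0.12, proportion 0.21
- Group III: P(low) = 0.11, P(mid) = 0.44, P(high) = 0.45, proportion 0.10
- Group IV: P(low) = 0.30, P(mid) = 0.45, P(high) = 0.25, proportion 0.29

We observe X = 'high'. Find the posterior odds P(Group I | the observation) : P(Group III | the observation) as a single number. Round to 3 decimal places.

Only the two components matter; the odds are (P(Z=i) f_i(x)) / (P(Z=j) f_j(x)).
Component likelihoods at x = 'high':
  f_I = 0.29
  f_II = 0.12
  f_III = 0.45
  f_IV = 0.25
0.116 / 0.045 ≈ 2.578

2.578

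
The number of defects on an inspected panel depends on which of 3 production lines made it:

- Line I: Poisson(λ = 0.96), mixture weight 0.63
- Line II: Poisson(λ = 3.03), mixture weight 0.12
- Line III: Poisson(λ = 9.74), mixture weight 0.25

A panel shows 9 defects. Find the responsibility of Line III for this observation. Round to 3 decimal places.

0.989

Apply Bayes' rule: the posterior for each component is proportional to its prior times its likelihood at x.
Evaluate each component's likelihood at the observed value:
  p_I = 7.30727e-07
  p_II = 0.00286621
  p_III = 0.128009
Weight by the priors:
  π_I·p_I = 0.63 × 7.30727e-07 = 4.60358e-07
  π_II·p_II = 0.12 × 0.00286621 = 0.000343945
  π_III·p_III = 0.25 × 0.128009 = 0.0320022
Normaliser: 4.60358e-07 + 0.000343945 + 0.0320022 = 0.0323466
P(Line III | the observation) ≈ 0.989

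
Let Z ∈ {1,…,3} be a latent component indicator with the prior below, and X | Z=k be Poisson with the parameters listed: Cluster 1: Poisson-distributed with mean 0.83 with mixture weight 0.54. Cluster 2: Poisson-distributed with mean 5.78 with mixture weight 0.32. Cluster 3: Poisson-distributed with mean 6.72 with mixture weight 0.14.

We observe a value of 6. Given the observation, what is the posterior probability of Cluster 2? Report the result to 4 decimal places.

0.7022

P(component k | x) = π_k·f_k(x) / marginal(x), where marginal(x) = Σ_j π_j·f_j(x).
Component likelihoods at x = 6:
  p_1 = e^(−0.83)·0.83^6/6! = 0.000198003
  p_2 = e^(−5.78)·5.78^6/6! = 0.15996
  p_3 = e^(−6.72)·6.72^6/6! = 0.154321
Multiply by the mixture weights:
  π_1·p_1 = 0.54 × 0.000198003 = 0.000106922
  π_2·p_2 = 0.32 × 0.15996 = 0.0511873
  π_3·p_3 = 0.14 × 0.154321 = 0.0216049
Normaliser: 0.000106922 + 0.0511873 + 0.0216049 = 0.0728991
P(Cluster 2 | the observation) = 0.0511873 / 0.0728991 ≈ 0.7022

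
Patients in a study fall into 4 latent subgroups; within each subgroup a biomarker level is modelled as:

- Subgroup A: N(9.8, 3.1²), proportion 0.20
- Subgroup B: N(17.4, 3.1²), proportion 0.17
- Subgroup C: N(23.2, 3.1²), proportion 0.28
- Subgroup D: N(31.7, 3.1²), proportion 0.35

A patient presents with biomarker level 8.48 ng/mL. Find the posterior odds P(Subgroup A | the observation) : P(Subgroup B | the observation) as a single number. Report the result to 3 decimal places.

67.467

The posterior odds equal the prior odds times the likelihood ratio: (w_i/w_j)·(f_i(x)/f_j(x)).
Evaluate each component's likelihood at the observed value:
  f_A = 0.117538
  f_B = 0.0020496
  f_C = 1.6349e-06
  f_D = 8.44339e-14
Posterior odds = (w_A·f_A) / (w_B·f_B) = (0.20·0.117538) / (0.17·0.0020496) = 0.0235075 / 0.000348432 ≈ 67.467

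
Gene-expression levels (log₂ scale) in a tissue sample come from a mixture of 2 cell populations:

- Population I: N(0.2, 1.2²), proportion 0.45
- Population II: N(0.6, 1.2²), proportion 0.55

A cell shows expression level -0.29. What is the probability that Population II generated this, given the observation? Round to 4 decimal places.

0.5023

The responsibility of component k is π_k f_k(x) divided by Σ_j π_j f_j(x).
Component likelihoods at x = -0.29:
  L_I = 0.30586
  L_II = 0.252512
Multiply by the mixture weights:
  π_I·L_I = 0.45 × 0.30586 = 0.137637
  π_II·L_II = 0.55 × 0.252512 = 0.138882
Marginal: 0.137637 + 0.138882 = 0.276519
P(Population II | data) = 0.138882 / 0.276519 ≈ 0.5023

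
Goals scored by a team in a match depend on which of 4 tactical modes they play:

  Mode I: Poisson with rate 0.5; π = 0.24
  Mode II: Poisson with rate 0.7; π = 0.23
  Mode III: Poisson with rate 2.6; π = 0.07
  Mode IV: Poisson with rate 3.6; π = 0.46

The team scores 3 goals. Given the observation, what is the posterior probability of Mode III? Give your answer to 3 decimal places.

0.124

P(component k | x) = P(Z=k)·f_k(x) / marginal(x), where marginal(x) = Σ_j P(Z=j)·f_j(x).
Component likelihoods at x = 3 goals:
  L_I = e^(−0.5)·0.5^3/3! = 0.0126361
  L_II = e^(−0.7)·0.7^3/3! = 0.0283881
  L_III = e^(−2.6)·2.6^3/3! = 0.217572
  L_IV = e^(−3.6)·3.6^3/3! = 0.212469
Unnormalised posteriors:
  P(Z=I)·L_I = 0.24 × 0.0126361 = 0.00303265
  P(Z=II)·L_II = 0.23 × 0.0283881 = 0.00652927
  P(Z=III)·L_III = 0.07 × 0.217572 = 0.01523
  P(Z=IV)·L_IV = 0.46 × 0.212469 = 0.0977359
Evidence: 0.00303265 + 0.00652927 + 0.01523 + 0.0977359 = 0.122528
P(Mode III | data) = 0.01523 / 0.122528 ≈ 0.124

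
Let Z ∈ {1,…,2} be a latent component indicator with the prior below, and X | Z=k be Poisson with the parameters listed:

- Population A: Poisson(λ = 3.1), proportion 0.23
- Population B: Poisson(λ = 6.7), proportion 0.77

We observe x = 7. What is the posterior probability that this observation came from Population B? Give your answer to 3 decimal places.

The responsibility of component k is P(Z=k) f_k(x) divided by Σ_j P(Z=j) f_j(x).
Component likelihoods at x = 7:
  p_A = 0.0245917
  p_B = 0.14802
Unnormalised posteriors:
  P(Z=A)·p_A = 0.23 × 0.0245917 = 0.00565609
  P(Z=B)·p_B = 0.77 × 0.14802 = 0.113975
Evidence: 0.00565609 + 0.113975 = 0.119631
P(Population B | 7) = 0.113975 / 0.119631 ≈ 0.953

0.953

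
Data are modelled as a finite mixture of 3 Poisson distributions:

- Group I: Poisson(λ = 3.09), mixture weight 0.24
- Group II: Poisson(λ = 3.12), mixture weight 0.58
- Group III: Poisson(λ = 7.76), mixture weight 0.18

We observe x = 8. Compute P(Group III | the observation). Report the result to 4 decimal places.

P(component k | x) = π_k·f_k(x) / marginal(x), where marginal(x) = Σ_j π_j·f_j(x).
Component likelihoods at x = 8:
  p_I = e^(−3.09)·3.09^8/8! = 0.00937945
  p_II = e^(−3.12)·3.12^8/8! = 0.00983371
  p_III = e^(−7.76)·7.76^8/8! = 0.139075
Prior × likelihood for each component:
  π_I·p_I = 0.24 × 0.00937945 = 0.00225107
  π_II·p_II = 0.58 × 0.00983371 = 0.00570355
  π_III·p_III = 0.18 × 0.139075 = 0.0250334
Sum: 0.00225107 + 0.00570355 + 0.0250334 = 0.0329881
P(Group III | 8) = 0.0250334 / 0.0329881 ≈ 0.7589

0.7589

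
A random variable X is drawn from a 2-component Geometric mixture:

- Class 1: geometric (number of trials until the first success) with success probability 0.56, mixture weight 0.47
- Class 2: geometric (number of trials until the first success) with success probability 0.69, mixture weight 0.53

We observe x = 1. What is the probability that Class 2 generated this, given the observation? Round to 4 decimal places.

0.5815

Apply Bayes' rule: the posterior for each component is proportional to its prior times its likelihood at x.
Evaluate each component's likelihood at the observed value:
  L_1 = 0.56
  L_2 = 0.69
Prior × likelihood for each component:
  w_1·L_1 = 0.47 × 0.56 = 0.2632
  w_2·L_2 = 0.53 × 0.69 = 0.3657
Normaliser: 0.2632 + 0.3657 = 0.6289
Responsibility of Class 2: 0.3657 / 0.6289 ≈ 0.5815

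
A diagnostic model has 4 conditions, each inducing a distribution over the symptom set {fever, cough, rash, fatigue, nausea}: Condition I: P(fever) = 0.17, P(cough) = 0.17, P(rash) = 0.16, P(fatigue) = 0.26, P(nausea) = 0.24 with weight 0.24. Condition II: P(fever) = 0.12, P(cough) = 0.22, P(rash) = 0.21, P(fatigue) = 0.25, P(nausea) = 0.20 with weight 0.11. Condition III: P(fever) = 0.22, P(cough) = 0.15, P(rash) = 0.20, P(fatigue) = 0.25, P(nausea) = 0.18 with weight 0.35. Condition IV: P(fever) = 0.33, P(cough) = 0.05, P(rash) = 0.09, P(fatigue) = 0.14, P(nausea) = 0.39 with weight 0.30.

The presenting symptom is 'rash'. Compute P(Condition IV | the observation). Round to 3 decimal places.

Apply Bayes' rule: the posterior for each component is proportional to its prior times its likelihood at x.
Component likelihoods at x = 'rash':
  L_I = 0.16
  L_II = 0.21
  L_III = 0.2
  L_IV = 0.09
Prior × likelihood for each component:
  w_I·L_I = 0.24 × 0.16 = 0.0384
  w_II·L_II = 0.11 × 0.21 = 0.0231
  w_III·L_III = 0.35 × 0.2 = 0.07
  w_IV·L_IV = 0.30 × 0.09 = 0.027
Denominator: 0.0384 + 0.0231 + 0.07 + 0.027 = 0.1585
P(Condition IV | the observation) ≈ 0.170

0.170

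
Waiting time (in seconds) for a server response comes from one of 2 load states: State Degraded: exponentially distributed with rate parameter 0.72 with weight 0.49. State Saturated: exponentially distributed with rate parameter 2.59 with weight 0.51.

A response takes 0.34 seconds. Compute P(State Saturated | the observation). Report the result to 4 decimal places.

Apply Bayes' rule: the posterior for each component is proportional to its prior times its likelihood at x.
Exponential densities:
  L_Degraded = 0.56366
  L_Saturated = 1.07364
Weight by the priors:
  P(Z=Degraded)·L_Degraded = 0.49 × 0.56366 = 0.276193
  P(Z=Saturated)·L_Saturated = 0.51 × 1.07364 = 0.547558
Denominator: 0.276193 + 0.547558 = 0.823752
So the posterior for State Saturated is 0.547558 / 0.823752 ≈ 0.6647.

0.6647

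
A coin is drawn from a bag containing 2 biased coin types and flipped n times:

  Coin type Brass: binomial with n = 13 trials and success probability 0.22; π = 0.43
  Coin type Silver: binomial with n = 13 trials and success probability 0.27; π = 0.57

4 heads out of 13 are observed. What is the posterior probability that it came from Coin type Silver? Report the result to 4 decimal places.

0.6236

P(component k | x) = π_k·f_k(x) / marginal(x), where marginal(x) = Σ_j π_j·f_j(x).
Evaluate each component's likelihood at the observed value:
  f_Brass = C(13,4)·0.22^4·0.78^9 = 715·0.00234256·0.106869 = 0.178998
  f_Silver = C(13,4)·0.27^4·0.73^9 = 715·0.00531441·0.0588716 = 0.2237
Unnormalised posteriors:
  π_Brass·f_Brass = 0.43 × 0.178998 = 0.0769691
  π_Silver·f_Silver = 0.57 × 0.2237 = 0.127509
Sum: 0.0769691 + 0.127509 = 0.204478
P(Coin type Silver | the observation) = 0.127509 / 0.204478 ≈ 0.6236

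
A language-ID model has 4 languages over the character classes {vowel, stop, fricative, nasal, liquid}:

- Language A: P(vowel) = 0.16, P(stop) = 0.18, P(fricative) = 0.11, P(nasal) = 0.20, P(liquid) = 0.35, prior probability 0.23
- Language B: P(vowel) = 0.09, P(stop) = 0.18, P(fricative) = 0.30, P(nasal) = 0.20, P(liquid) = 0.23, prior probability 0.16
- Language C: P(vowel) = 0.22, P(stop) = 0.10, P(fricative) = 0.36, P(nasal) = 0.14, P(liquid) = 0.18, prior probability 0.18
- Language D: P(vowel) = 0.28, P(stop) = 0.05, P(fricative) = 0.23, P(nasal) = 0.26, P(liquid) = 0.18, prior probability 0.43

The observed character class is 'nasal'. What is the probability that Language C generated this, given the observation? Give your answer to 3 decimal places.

0.117

Apply Bayes' rule: the posterior for each component is proportional to its prior times its likelihood at x.
Categorical probabilities:
  f_A = 0.2
  f_B = 0.2
  f_C = 0.14
  f_D = 0.26
Unnormalised posteriors:
  P(Z=A)·f_A = 0.23 × 0.2 = 0.046
  P(Z=B)·f_B = 0.16 × 0.2 = 0.032
  P(Z=C)·f_C = 0.18 × 0.14 = 0.0252
  P(Z=D)·f_D = 0.43 × 0.26 = 0.1118
Evidence: 0.046 + 0.032 + 0.0252 + 0.1118 = 0.215
P(Language C | data) ≈ 0.117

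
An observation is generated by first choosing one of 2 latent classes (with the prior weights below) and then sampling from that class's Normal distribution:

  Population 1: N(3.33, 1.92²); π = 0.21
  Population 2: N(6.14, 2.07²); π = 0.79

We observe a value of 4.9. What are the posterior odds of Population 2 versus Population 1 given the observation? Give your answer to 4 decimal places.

4.0739

The posterior odds equal the prior odds times the likelihood ratio: (π_i/π_j)·(f_i(x)/f_j(x)).
Normal densities:
  f_1 = 0.148735
  f_2 = 0.161071
0.127246 / 0.0312344 ≈ 4.0739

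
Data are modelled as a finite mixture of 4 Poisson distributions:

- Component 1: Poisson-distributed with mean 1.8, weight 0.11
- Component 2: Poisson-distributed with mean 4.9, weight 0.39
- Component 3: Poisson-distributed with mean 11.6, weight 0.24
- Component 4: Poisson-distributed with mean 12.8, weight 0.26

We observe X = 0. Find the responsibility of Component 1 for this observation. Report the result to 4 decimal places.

0.8622

Apply Bayes' rule: the posterior for each component is proportional to its prior times its likelihood at x.
Evaluate each component's likelihood at the observed value:
  p_1 = e^(−1.8)·1.8^0/0! = 0.165299
  p_2 = e^(−4.9)·4.9^0/0! = 0.00744658
  p_3 = e^(−11.6)·11.6^0/0! = 9.16609e-06
  p_4 = e^(−12.8)·12.8^0/0! = 2.76077e-06
Weight by the priors:
  π_1·p_1 = 0.11 × 0.165299 = 0.0181829
  π_2·p_2 = 0.39 × 0.00744658 = 0.00290417
  π_3·p_3 = 0.24 × 9.16609e-06 = 2.19986e-06
  π_4·p_4 = 0.26 × 2.76077e-06 = 7.17801e-07
Denominator: 0.0181829 + 0.00290417 + 2.19986e-06 + 7.17801e-07 = 0.02109
So the posterior for Component 1 is 0.0181829 / 0.02109 ≈ 0.8622.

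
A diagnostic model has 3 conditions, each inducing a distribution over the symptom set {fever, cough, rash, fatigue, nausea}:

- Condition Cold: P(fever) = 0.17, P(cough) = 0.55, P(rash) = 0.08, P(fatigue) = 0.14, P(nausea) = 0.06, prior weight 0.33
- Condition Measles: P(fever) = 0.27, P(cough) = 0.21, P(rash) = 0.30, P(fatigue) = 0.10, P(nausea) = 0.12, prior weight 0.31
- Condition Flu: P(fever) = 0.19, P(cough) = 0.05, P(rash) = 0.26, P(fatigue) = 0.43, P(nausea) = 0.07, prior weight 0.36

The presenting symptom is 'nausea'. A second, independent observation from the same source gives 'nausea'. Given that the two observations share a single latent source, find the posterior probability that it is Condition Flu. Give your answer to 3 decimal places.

By Bayes' theorem, P(k | x) = π_k f_k(x) / Σ_j π_j f_j(x).
Since both observations come from the same component, the likelihood for component k is f_k(x₁)·f_k(x₂).
  L_Cold = [P(nausea | comp) = 0.06] × [0.06] = 0.0036
  L_Measles = [P(nausea | comp) = 0.12] × [0.12] = 0.0144
  L_Flu = [P(nausea | comp) = 0.07] × [0.07] = 0.0049
Multiply by the mixture weights:
  π_Cold·L_Cold = 0.33 × 0.0036 = 0.001188
  π_Measles·L_Measles = 0.31 × 0.0144 = 0.004464
  π_Flu·L_Flu = 0.36 × 0.0049 = 0.001764
Evidence: 0.001188 + 0.004464 + 0.001764 = 0.007416
P(Condition Flu | x₁,x₂) = 0.001764 / 0.007416 ≈ 0.238

0.238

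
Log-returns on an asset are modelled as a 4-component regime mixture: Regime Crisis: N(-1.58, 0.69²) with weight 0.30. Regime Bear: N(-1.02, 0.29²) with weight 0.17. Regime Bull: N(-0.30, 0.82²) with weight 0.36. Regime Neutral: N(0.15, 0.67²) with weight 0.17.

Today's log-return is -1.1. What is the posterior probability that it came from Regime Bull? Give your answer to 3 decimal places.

0.223

P(component k | x) = π_k·f_k(x) / marginal(x), where marginal(x) = Σ_j π_j·f_j(x).
Component likelihoods at x = -1.1:
  f_Crisis = (1/(0.69·√(2π)))·exp(−(-1.1−-1.58)²/(2·0.69²)) = 0.578177·exp(-0.24197) = 0.453917
  f_Bear = (1/(0.29·√(2π)))·exp(−(-1.1−-1.02)²/(2·0.29²)) = 1.375663·exp(-0.03805) = 1.3243
  f_Bull = (1/(0.82·√(2π)))·exp(−(-1.1−-0.30)²/(2·0.82²)) = 0.486515·exp(-0.47591) = 0.302282
  f_Neutral = (1/(0.67·√(2π)))·exp(−(-1.1−0.15)²/(2·0.67²)) = 0.595436·exp(-1.74037) = 0.104473
Prior × likelihood for each component:
  π_Crisis·f_Crisis = 0.30 × 0.453917 = 0.136175
  π_Bear·f_Bear = 0.17 × 1.3243 = 0.225131
  π_Bull·f_Bull = 0.36 × 0.302282 = 0.108822
  π_Neutral·f_Neutral = 0.17 × 0.104473 = 0.0177604
Denominator: 0.136175 + 0.225131 + 0.108822 + 0.0177604 = 0.487888
P(Regime Bull | -1.1) ≈ 0.223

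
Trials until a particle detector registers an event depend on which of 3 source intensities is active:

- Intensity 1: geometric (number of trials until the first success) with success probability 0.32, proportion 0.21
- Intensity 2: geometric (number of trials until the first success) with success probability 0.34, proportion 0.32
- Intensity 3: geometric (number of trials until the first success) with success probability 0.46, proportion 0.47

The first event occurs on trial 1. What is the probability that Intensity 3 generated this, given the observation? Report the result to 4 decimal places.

0.5512

Apply Bayes' rule: the posterior for each component is proportional to its prior times its likelihood at x.
Component likelihoods at x = 1:
  L_1 = 0.32
  L_2 = 0.34
  L_3 = 0.46
Unnormalised posteriors:
  P(Z=1)·L_1 = 0.21 × 0.32 = 0.0672
  P(Z=2)·L_2 = 0.32 × 0.34 = 0.1088
  P(Z=3)·L_3 = 0.47 × 0.46 = 0.2162
Normaliser: 0.0672 + 0.1088 + 0.2162 = 0.3922
So the posterior for Intensity 3 is 0.2162 / 0.3922 ≈ 0.5512.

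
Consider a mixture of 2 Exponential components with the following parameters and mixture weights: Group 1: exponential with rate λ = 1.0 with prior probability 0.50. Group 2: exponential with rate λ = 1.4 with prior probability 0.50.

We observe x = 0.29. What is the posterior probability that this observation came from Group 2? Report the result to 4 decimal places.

0.5549

By Bayes' theorem, P(k | x) = P(Z=k) f_k(x) / Σ_j P(Z=j) f_j(x).
Exponential densities:
  p_1 = 0.748264
  p_2 = 0.932834
Multiply by the mixture weights:
  P(Z=1)·p_1 = 0.50 × 0.748264 = 0.374132
  P(Z=2)·p_2 = 0.50 × 0.932834 = 0.466417
Sum: 0.374132 + 0.466417 = 0.840549
Responsibility of Group 2: 0.466417 / 0.840549 ≈ 0.5549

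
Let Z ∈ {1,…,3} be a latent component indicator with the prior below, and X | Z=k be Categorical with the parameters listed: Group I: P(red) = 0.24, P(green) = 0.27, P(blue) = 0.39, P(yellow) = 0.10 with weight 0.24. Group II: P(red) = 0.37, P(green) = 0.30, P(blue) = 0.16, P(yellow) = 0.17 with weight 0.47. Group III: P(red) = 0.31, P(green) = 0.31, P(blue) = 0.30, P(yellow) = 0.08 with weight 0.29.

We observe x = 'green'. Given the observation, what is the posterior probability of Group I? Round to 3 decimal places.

Posterior ∝ prior × likelihood, so P(k | x) ∝ π_k f_k(x); normalise over all components.
Categorical probabilities:
  L_I = P(green | comp) = 0.27
  L_II = P(green | comp) = 0.30
  L_III = P(green | comp) = 0.31
Prior × likelihood for each component:
  π_I·L_I = 0.24 × 0.27 = 0.0648
  π_II·L_II = 0.47 × 0.3 = 0.141
  π_III·L_III = 0.29 × 0.31 = 0.0899
Sum: 0.0648 + 0.141 + 0.0899 = 0.2957
So the posterior for Group I is 0.0648 / 0.2957 ≈ 0.219.

0.219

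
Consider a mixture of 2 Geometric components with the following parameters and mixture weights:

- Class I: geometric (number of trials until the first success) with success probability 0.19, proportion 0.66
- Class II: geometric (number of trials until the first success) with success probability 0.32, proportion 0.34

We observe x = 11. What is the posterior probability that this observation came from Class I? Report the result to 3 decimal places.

0.869

The responsibility of component k is π_k f_k(x) divided by Σ_j π_j f_j(x).
Component likelihoods at x = 11:
  f_I = 0.0230996
  f_II = 0.00676455
Unnormalised posteriors:
  π_I·f_I = 0.66 × 0.0230996 = 0.0152457
  π_II·f_II = 0.34 × 0.00676455 = 0.00229995
Marginal: 0.0152457 + 0.00229995 = 0.0175457
P(Class I | 11) = 0.0152457 / 0.0175457 ≈ 0.869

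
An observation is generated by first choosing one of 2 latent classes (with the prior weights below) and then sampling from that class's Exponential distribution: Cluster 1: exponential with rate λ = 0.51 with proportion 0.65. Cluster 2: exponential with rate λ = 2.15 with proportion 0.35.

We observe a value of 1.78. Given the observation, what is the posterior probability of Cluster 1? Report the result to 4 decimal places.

0.8908

P(component k | x) = π_k·f_k(x) / marginal(x), where marginal(x) = Σ_j π_j·f_j(x).
Exponential densities:
  p_1 = 0.205739
  p_2 = 0.0468159
Unnormalised posteriors:
  π_1·p_1 = 0.65 × 0.205739 = 0.133731
  π_2·p_2 = 0.35 × 0.0468159 = 0.0163856
Marginal: 0.133731 + 0.0163856 = 0.150116
P(Cluster 1 | data) ≈ 0.8908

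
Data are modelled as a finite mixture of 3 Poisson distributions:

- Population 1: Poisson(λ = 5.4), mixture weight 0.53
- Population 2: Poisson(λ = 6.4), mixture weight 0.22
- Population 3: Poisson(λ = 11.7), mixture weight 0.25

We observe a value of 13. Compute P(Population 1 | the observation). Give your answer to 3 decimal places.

0.044

P(component k | x) = π_k·f_k(x) / marginal(x), where marginal(x) = Σ_j π_j·f_j(x).
Poisson probabilities:
  L_1 = e^(−5.4)·5.4^13/13! = 0.00240795
  L_2 = e^(−6.4)·6.4^13/13! = 0.00806445
  L_3 = e^(−11.7)·11.7^13/13! = 0.102539
Multiply by the mixture weights:
  π_1·L_1 = 0.53 × 0.00240795 = 0.00127622
  π_2·L_2 = 0.22 × 0.00806445 = 0.00177418
  π_3·L_3 = 0.25 × 0.102539 = 0.0256348
Evidence: 0.00127622 + 0.00177418 + 0.0256348 = 0.0286852
P(Population 1 | data) = 0.00127622 / 0.0286852 ≈ 0.044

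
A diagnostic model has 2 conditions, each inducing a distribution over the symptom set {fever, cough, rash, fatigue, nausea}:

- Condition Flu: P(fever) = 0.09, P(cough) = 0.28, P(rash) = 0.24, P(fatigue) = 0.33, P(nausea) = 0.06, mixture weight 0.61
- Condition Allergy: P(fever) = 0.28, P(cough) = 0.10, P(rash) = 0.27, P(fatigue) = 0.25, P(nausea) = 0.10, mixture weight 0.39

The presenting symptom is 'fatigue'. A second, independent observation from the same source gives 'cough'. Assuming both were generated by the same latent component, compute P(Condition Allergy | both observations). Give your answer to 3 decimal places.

Apply Bayes' rule: the posterior for each component is proportional to its prior times its likelihood at x.
Since both observations come from the same component, the likelihood for component k is f_k(x₁)·f_k(x₂).
  f_Flu = [P(fatigue | comp) = 0.33] × [0.28] = 0.0924
  f_Allergy = [P(fatigue | comp) = 0.25] × [0.1] = 0.025
Multiply by the mixture weights:
  π_Flu·f_Flu = 0.61 × 0.0924 = 0.056364
  π_Allergy·f_Allergy = 0.39 × 0.025 = 0.00975
Normaliser: 0.056364 + 0.00975 = 0.066114
Responsibility of Condition Allergy: 0.00975 / 0.066114 ≈ 0.147

0.147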